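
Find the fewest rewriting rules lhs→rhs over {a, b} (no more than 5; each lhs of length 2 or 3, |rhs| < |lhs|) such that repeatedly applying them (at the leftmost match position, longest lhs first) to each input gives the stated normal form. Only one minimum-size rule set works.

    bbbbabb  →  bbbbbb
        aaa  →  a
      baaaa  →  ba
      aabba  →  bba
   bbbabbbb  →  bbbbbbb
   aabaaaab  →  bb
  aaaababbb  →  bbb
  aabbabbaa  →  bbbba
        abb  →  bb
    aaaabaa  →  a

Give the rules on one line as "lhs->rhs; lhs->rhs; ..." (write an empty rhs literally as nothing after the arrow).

  | bbbbabb => bbbbbb
  | aaa => ab => a
  | baaaa => baba => baa => ba
  | aabba => abba => bba

aa->a; aaa->ab; ab->a; abb->bb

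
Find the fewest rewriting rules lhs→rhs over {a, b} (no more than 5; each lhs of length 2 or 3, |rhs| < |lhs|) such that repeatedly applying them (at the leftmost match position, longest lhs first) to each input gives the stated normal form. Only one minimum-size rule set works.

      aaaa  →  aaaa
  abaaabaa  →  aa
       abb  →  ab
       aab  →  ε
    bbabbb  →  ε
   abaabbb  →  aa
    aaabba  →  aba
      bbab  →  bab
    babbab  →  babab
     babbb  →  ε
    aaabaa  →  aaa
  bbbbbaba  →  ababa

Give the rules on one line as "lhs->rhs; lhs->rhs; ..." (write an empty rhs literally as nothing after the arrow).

aab->; baa->; bb->b; bbb->a

  | aaaa
  | abaaabaa => aabaa => aa
  | abb => ab
  | aab => ε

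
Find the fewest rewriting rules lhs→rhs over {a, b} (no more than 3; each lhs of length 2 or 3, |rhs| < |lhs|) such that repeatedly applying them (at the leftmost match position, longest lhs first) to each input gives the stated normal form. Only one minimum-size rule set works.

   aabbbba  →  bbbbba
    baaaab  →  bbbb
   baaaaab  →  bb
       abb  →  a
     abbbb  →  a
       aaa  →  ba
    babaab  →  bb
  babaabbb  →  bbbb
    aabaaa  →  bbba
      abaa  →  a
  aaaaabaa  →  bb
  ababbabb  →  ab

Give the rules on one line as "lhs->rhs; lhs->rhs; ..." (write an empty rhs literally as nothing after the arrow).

aa->b; abb->a; bab->

  | aabbbba => bbbbba
  | baaaab => bbaab => bbbb
  | baaaaab => bbaaab => bbbab => bb
  | abb => a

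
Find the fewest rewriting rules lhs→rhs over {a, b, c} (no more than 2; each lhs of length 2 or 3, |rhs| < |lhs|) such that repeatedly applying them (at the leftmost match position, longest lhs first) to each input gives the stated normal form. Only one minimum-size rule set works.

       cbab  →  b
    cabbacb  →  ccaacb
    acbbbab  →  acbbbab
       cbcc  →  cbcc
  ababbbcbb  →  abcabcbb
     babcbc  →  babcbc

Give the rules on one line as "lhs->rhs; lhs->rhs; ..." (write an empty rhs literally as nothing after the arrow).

  | cbab => b
  | cabbacb => ccaacb
  | acbbbab
  | cbcc

abb->ca; cba->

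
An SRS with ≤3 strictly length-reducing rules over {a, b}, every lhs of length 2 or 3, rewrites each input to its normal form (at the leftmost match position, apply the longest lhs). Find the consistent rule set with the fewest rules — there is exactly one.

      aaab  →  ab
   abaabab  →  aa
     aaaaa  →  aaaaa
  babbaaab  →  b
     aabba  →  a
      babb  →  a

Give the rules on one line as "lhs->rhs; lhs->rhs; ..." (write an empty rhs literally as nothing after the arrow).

  | aaab => ab
  | abaabab => aaabab => abab => aba => aa
  | aaaaa
  | babbaaab => babaaab => baaaab => aaaab => aab => b

aab->b; ba->a; bab->ba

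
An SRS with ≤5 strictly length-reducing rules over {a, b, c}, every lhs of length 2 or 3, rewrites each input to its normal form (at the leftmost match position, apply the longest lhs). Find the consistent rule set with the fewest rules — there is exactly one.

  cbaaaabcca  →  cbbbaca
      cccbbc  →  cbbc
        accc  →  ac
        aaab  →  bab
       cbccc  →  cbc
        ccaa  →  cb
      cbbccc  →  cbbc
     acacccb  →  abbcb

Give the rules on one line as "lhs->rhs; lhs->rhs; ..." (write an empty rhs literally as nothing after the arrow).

  | cbaaaabcca => cbbaabcca => cbbbacca => cbbbaca
  | cccbbc => ccbbc => cbbc
  | accc => acc => ac
  | aaab => bab

aa->b; aab->ba; cac->bb; cc->c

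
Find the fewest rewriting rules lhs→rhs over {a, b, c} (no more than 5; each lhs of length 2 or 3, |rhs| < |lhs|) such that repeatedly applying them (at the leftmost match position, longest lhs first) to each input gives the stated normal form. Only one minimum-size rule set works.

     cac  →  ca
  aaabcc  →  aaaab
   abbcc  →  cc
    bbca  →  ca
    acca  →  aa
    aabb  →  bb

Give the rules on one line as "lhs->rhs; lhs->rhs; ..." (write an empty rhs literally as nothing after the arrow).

abb->bb; ac->a; bbc->c; bcc->ab

  | cac => ca
  | aaabcc => aaaab
  | abbcc => bbcc => cc
  | bbca => ca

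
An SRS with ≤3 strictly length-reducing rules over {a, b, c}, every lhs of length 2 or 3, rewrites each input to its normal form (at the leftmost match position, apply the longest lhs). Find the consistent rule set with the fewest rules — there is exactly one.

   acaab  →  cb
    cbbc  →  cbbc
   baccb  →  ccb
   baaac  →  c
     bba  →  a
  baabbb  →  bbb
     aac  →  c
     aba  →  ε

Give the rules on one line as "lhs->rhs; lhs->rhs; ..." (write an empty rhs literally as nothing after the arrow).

aa->; ac->c; ba->a

  | acaab => caab => cb
  | cbbc
  | baccb => accb => ccb
  | baaac => aaac => ac => c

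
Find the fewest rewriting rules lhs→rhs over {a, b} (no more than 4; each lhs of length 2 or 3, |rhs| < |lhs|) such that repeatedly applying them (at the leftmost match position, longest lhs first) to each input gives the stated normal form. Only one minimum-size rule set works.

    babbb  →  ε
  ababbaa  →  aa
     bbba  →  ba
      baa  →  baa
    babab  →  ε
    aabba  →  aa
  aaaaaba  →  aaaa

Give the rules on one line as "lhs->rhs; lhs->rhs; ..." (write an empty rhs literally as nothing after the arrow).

aba->; abb->; bb->

  | babbb => bb => ε
  | ababbaa => bbaa => aa
  | bbba => ba
  | baa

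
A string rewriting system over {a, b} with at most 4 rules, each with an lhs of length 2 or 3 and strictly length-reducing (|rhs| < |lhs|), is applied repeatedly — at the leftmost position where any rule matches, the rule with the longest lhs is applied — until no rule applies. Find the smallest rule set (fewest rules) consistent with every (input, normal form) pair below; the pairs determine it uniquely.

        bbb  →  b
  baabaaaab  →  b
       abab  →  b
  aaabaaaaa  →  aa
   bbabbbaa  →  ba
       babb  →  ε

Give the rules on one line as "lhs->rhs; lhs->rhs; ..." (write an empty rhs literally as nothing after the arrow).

  | bbb => b
  | baabaaaab => baabaaab => baabaab => baabab => baabb => bab => b
  | abab => abb => b
  | aaabaaaaa => aaabaaaa => aaabaaa => aaabaa => aaaba => aaab => aa

ab->; aba->ab; bb->; bba->b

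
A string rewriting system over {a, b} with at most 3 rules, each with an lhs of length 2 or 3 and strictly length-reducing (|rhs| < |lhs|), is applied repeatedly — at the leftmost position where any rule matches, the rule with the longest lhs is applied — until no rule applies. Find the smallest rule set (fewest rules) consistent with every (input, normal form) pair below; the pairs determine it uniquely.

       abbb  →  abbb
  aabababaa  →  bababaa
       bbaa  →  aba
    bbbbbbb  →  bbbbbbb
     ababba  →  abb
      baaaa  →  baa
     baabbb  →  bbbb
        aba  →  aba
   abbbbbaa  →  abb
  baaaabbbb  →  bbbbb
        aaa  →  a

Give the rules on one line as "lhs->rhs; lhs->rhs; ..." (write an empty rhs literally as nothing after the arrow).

aaa->a; aab->b; bba->ab

  | abbb
  | aabababaa => bababaa
  | bbaa => aba
  | bbbbbbb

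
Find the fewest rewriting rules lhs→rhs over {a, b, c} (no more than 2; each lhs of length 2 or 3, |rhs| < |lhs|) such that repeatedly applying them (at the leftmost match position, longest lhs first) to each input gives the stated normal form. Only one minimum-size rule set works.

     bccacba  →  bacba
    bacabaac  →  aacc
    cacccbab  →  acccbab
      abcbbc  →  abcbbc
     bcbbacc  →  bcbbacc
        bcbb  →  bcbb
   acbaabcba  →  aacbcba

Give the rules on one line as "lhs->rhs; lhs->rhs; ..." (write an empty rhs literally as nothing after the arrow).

  | bccacba => bcacba => bacba
  | bacabaac => baabaac => acbaac => acacc => aacc
  | cacccbab => acccbab
  | abcbbc

baa->ac; ca->a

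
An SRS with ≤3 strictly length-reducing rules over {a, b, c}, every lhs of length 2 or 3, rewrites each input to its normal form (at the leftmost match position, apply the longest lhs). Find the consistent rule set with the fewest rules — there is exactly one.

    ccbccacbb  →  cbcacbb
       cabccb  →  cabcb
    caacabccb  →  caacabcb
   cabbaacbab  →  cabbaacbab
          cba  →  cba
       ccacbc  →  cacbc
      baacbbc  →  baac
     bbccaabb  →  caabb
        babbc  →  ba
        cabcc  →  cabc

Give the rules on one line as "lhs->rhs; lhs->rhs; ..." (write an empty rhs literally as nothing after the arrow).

  | ccbccacbb => cbccacbb => cbcacbb
  | cabccb => cabcb
  | caacabccb => caacabcb
  | cabbaacbab

bbc->; cc->c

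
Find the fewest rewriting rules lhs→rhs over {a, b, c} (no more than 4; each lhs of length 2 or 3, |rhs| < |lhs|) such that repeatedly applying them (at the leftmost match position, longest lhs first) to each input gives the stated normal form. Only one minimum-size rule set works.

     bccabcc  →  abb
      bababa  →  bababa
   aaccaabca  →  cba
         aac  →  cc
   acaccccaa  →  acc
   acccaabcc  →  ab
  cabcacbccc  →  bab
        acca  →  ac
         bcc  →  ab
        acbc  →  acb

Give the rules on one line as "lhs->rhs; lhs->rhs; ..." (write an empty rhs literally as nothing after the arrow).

  | bccabcc => ababcc => abaab => abcb => abb
  | bababa
  | aaccaabca => cccaabca => ccabca => cbca => cba
  | aac => cc

aa->c; bc->b; bcc->ab; ca->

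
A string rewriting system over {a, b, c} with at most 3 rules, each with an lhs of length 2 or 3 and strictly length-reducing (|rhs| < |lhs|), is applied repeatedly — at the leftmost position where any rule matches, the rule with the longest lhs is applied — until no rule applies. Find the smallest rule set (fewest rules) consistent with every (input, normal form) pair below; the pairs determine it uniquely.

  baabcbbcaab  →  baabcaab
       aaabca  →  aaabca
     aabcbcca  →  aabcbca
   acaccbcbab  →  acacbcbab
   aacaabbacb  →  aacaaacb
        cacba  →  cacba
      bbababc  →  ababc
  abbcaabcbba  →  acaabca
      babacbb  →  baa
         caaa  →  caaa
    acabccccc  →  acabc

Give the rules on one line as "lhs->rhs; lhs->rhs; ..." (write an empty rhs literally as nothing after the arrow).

  | baabcbbcaab => baabccaab => baabcaab
  | aaabca
  | aabcbcca => aabcbca
  | acaccbcbab => acacbcbab

bac->a; bb->; cc->c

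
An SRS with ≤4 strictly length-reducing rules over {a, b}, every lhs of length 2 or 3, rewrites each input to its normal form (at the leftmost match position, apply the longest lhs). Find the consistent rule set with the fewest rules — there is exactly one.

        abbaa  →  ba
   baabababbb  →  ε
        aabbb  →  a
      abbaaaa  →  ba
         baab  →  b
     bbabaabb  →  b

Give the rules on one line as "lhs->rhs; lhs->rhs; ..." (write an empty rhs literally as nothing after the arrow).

aa->a; ab->; bb->a

  | abbaa => baa => ba
  | baabababbb => babababbb => bababbb => babbb => bbb => ab => ε
  | aabbb => abbb => bb => a
  | abbaaaa => baaaa => baaa => baa => ba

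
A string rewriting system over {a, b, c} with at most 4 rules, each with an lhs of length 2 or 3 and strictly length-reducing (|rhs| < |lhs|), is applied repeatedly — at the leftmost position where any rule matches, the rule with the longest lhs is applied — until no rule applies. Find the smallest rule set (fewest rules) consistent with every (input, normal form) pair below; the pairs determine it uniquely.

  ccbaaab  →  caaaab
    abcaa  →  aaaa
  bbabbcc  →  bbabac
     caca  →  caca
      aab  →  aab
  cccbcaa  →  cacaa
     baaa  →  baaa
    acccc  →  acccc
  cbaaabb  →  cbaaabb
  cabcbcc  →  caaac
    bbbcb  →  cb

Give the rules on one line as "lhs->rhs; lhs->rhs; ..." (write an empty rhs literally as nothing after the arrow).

bbb->; bc->a; cca->ca; ccb->ca

  | ccbaaab => caaaab
  | abcaa => aaaa
  | bbabbcc => bbabac
  | caca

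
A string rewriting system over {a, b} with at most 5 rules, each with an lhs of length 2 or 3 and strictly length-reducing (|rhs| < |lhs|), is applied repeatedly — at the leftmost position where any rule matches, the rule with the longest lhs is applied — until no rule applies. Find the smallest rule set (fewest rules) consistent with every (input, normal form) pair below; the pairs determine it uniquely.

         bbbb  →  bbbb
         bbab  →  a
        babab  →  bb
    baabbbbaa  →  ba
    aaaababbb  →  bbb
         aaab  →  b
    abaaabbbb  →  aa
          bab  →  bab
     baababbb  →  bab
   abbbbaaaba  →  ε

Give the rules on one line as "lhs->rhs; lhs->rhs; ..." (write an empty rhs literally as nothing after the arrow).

  | bbbb
  | bbab => abb => a
  | babab => bb
  | baabbbbaa => baabbaa => baaaa => ba

aaa->; aba->; abb->a; bba->ab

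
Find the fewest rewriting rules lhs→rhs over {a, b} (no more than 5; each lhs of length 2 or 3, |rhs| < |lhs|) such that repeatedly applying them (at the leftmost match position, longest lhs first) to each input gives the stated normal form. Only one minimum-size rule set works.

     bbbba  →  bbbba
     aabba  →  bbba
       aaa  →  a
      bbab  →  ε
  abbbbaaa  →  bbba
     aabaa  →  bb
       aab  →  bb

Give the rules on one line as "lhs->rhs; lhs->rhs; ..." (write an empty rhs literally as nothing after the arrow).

aa->; aab->bb; ab->; bab->ab

  | bbbba
  | aabba => bbba
  | aaa => a
  | bbab => bab => ab => ε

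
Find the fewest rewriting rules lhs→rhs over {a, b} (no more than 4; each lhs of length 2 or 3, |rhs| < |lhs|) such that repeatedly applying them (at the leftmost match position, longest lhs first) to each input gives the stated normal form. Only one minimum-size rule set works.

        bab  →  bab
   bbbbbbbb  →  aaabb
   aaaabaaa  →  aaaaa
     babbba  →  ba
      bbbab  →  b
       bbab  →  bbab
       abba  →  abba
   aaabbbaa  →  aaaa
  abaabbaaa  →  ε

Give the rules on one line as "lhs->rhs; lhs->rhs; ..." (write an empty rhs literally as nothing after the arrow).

  | bab
  | bbbbbbbb => abbbbbb => aabbbb => aaabb
  | aaaabaaa => aaaaa
  | babbba => baaba => ba

aba->; baa->; bbb->ab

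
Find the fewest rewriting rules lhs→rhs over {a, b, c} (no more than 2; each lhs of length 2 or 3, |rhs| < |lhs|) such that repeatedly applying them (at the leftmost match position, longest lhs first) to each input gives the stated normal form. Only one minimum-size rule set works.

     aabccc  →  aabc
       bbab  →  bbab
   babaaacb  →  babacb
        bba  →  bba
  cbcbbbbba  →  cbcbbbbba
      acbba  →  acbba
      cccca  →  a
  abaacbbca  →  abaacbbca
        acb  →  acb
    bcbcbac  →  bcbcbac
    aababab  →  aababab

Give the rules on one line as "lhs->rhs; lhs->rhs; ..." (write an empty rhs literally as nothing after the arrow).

  | aabccc => aabc
  | bbab
  | babaaacb => babacb
  | bba

aaa->a; cc->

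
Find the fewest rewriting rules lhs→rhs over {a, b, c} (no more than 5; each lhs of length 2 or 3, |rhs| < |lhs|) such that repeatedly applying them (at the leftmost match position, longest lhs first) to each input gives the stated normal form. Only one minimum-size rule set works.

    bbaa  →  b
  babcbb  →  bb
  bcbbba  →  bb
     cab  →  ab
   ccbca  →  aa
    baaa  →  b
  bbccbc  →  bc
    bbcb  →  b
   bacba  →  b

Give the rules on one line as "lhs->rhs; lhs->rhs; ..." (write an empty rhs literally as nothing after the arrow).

  | bbaa => ba => b
  | babcbb => bbcbb => bbab => bb
  | bcbbba => babba => bbba => bb
  | cab => ab

ba->b; bba->b; ca->a; cb->a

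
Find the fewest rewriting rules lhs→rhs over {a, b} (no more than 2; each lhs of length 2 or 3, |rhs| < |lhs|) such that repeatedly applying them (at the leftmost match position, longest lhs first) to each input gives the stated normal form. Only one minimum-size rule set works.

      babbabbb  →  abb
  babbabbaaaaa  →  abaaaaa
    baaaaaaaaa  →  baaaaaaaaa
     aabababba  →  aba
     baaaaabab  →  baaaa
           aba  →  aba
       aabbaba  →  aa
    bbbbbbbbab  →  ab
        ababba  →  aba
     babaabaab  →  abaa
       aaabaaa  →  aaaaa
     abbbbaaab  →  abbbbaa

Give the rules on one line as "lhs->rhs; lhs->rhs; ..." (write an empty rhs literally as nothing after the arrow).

aab->a; bab->ab

  | babbabbb => abbabbb => ababbb => aabbb => abb
  | babbabbaaaaa => abbabbaaaaa => ababbaaaaa => aabbaaaaa => abaaaaa
  | baaaaaaaaa
  | aabababba => aababba => aabba => aba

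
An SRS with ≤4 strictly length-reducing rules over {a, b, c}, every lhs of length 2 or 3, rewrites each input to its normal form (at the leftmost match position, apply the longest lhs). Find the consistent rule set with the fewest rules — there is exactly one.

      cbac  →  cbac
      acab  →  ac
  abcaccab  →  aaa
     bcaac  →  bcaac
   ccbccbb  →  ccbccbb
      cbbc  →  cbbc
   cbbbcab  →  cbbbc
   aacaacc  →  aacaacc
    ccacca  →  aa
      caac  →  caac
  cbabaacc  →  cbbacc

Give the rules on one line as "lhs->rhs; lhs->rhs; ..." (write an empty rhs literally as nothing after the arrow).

ab->; aba->b; abc->aa; cca->a

  | cbac
  | acab => ac
  | abcaccab => aaaccab => aaaab => aaa
  | bcaac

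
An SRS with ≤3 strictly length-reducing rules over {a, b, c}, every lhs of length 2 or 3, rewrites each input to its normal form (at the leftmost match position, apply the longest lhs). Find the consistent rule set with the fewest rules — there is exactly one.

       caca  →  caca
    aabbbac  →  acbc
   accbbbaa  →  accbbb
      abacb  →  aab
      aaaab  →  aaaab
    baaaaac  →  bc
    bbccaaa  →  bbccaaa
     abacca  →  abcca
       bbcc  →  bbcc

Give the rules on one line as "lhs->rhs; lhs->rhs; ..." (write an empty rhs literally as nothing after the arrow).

  | caca
  | aabbbac => acbac => acbc
  | accbbbaa => accbbba => accbbb
  | abacb => abcb => aab

abb->c; ba->b; bcb->ab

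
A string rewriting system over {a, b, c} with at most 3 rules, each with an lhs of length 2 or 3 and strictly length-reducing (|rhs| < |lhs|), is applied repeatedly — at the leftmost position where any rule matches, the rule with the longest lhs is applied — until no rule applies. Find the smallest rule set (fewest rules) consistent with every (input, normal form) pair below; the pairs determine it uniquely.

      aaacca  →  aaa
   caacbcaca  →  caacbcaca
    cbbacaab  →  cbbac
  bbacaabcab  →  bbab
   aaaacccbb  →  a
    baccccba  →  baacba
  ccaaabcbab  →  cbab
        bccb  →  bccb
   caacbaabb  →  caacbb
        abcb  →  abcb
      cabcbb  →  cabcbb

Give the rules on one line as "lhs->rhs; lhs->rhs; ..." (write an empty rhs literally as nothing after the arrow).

aab->; cca->; ccc->a

  | aaacca => aaa
  | caacbcaca
  | cbbacaab => cbbac
  | bbacaabcab => bbaccab => bbab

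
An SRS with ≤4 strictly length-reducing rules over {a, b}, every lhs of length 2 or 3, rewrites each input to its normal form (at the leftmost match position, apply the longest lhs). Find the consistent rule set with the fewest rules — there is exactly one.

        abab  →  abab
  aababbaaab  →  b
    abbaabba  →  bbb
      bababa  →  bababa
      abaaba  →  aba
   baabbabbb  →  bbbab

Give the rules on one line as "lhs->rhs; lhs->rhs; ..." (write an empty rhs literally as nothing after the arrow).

  | abab
  | aababbaaab => abbaaab => baaaab => baab => b
  | abbaabba => baaabba => babba => bbaa => bbb
  | bababa

aa->b; aaa->a; aab->; abb->ba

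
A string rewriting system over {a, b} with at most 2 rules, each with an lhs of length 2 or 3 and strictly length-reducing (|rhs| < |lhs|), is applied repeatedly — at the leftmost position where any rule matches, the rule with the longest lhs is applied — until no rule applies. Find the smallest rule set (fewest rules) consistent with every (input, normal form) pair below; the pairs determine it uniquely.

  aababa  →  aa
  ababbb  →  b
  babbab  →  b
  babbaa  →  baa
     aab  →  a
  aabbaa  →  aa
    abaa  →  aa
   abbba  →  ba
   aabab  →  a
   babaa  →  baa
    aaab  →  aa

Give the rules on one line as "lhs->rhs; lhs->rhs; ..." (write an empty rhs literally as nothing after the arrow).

  | aababa => aaba => aa
  | ababbb => abbb => bb => b
  | babbab => bbab => bab => b
  | babbaa => bbaa => baa

ab->; bb->b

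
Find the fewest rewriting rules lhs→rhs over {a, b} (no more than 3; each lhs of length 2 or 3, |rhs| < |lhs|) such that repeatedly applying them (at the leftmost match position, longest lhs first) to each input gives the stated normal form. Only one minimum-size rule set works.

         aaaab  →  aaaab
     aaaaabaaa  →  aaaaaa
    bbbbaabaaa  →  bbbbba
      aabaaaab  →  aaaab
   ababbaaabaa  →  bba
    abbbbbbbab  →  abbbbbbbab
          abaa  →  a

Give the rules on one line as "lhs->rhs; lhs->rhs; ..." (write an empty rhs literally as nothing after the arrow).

  | aaaab
  | aaaaabaaa => aaaaaa
  | bbbbaabaaa => bbbbbaaa => bbbbba
  | aabaaaab => aaaab

aba->; baa->b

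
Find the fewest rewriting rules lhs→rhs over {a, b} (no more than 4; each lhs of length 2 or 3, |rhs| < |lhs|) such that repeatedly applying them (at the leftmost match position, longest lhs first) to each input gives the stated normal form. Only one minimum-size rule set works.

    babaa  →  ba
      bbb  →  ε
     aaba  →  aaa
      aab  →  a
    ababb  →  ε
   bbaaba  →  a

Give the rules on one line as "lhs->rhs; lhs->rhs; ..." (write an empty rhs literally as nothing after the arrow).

ab->; aba->aa; baa->b; bbb->

  | babaa => baaa => ba
  | bbb => ε
  | aaba => aaa
  | aab => a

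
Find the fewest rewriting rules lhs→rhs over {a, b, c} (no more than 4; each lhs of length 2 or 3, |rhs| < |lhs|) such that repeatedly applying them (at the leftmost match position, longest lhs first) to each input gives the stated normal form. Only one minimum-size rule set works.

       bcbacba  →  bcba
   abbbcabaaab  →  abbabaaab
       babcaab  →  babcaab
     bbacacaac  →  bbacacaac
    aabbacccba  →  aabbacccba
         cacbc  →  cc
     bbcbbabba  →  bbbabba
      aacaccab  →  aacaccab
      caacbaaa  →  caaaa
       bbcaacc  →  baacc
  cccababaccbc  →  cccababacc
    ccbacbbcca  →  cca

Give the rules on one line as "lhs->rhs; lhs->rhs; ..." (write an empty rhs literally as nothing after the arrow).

  | bcbacba => bcba
  | abbbcabaaab => abbabaaab
  | babcaab
  | bbacacaac

acb->; bbc->b; cbc->c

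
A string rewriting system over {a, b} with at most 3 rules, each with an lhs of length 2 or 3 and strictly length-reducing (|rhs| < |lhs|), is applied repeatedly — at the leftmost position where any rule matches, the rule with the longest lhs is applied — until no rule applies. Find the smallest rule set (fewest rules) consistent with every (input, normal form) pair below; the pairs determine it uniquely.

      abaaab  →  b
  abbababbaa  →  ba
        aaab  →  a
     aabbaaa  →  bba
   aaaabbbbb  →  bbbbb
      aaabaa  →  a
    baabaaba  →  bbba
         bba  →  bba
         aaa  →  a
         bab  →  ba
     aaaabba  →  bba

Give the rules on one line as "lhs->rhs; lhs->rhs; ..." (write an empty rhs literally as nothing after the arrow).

  | abaaab => aaaab => aab => b
  | abbababbaa => abababbaa => aababbaa => babbaa => babaa => baaa => ba
  | aaab => ab => a
  | aabbaaa => bbaaa => bba

aa->; ab->a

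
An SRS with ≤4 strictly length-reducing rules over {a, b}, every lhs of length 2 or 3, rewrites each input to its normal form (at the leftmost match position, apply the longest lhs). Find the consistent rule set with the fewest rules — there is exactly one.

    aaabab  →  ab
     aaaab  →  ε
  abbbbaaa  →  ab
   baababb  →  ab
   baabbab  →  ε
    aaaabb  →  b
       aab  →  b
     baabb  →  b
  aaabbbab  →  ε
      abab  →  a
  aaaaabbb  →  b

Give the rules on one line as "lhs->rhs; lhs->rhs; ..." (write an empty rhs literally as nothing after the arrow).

  | aaabab => babab => ab
  | aaaab => baab => bab => ε
  | abbbbaaa => abbbaaa => abbaaa => abaaa => abaa => aba => ab
  | baababb => bababb => abb => ab

aa->b; ba->b; bab->; bb->b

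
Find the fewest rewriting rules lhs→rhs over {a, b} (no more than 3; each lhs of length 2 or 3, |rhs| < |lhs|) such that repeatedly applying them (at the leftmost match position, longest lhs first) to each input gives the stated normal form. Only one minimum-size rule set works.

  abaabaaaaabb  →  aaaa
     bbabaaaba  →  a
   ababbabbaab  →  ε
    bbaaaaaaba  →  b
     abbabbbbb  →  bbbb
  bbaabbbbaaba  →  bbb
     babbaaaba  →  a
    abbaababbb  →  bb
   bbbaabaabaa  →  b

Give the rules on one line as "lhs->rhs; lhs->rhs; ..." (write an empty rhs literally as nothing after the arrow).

  | abaabaaaaabb => aabaaaaabb => aaaaaabb => aaaaab => aaaa
  | bbabaaaba => baaaba => baaba => baba => a
  | ababbabbaab => abbabbaab => babbaab => baab => bab => ε
  | bbaaaaaaba => bbaaaaaba => bbaaaaba => bbaaaba => bbaaba => bbaba => ba => b

ab->; ba->b; bab->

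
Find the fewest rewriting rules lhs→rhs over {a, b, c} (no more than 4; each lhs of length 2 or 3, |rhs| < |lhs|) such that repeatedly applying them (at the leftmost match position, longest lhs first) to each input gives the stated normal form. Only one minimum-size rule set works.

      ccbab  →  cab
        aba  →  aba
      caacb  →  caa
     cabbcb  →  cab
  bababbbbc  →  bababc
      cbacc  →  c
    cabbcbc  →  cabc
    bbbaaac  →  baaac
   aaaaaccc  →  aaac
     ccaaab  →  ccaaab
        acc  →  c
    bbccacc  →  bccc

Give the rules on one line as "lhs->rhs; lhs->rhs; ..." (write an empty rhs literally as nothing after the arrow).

  | ccbab => cab
  | aba
  | caacb => caa
  | cabbcb => cabcb => cab

acc->c; bb->b; cb->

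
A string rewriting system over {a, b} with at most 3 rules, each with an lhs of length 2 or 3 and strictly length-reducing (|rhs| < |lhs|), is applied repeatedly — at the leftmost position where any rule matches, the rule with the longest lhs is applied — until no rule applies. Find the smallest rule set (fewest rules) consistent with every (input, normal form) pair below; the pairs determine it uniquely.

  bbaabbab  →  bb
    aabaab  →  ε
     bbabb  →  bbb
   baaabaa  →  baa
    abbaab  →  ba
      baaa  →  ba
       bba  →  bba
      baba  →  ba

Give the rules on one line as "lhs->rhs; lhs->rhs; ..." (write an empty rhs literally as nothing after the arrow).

aaa->a; ab->

  | bbaabbab => bbabab => bbab => bb
  | aabaab => aaab => ab => ε
  | bbabb => bbb
  | baaabaa => babaa => baa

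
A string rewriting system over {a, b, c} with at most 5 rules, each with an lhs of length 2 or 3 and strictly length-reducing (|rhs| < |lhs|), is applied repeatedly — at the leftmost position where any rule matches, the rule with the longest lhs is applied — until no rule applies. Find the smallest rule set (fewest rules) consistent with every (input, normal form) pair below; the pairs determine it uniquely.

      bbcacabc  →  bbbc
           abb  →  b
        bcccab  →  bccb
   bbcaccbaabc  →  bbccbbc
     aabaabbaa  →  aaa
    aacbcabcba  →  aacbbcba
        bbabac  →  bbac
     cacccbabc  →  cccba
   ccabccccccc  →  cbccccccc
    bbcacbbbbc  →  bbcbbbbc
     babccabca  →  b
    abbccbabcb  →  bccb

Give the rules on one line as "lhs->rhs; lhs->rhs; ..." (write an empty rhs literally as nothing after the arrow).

  | bbcacabc => bbcabc => bbbc
  | abb => b
  | bcccab => bccb
  | bbcaccbaabc => bbccbaabc => bbccbbc

ab->; abc->a; baa->b; ca->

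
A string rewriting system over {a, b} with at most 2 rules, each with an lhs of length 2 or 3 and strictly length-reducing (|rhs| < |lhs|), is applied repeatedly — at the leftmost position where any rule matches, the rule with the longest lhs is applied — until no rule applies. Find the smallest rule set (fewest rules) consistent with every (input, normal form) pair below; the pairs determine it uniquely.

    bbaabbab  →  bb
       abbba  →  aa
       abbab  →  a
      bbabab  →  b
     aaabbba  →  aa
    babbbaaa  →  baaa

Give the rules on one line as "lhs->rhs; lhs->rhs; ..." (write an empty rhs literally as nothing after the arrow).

ab->b; bbb->a

  | bbaabbab => bbabbab => bbbbab => abab => bab => bb
  | abbba => bbba => aa
  | abbab => bbab => bbb => a
  | bbabab => bbbab => aab => ab => b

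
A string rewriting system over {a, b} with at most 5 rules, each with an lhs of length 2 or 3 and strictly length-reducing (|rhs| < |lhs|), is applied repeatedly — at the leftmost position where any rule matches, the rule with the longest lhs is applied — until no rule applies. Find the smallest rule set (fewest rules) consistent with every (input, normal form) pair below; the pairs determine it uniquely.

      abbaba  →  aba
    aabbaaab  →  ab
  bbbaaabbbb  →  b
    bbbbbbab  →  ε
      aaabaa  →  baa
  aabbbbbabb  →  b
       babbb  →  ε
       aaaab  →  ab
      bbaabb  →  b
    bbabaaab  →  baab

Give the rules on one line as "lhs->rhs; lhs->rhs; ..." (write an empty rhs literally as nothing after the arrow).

aaa->; abb->; bb->; bba->b

  | abbaba => aba
  | aabbaaab => aaaab => ab
  | bbbaaabbbb => baaabbbb => bbbbb => bbb => b
  | bbbbbbab => bbbbab => bbab => bb => ε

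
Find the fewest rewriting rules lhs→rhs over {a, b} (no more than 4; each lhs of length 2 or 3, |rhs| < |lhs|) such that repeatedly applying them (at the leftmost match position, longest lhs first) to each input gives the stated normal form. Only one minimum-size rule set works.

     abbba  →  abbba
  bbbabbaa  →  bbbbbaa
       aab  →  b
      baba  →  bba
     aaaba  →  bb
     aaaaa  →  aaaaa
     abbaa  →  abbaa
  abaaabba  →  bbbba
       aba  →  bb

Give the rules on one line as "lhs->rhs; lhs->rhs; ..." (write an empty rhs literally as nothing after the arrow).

aab->b; aba->bb; bab->bb

  | abbba
  | bbbabbaa => bbbbbaa
  | aab => b
  | baba => bba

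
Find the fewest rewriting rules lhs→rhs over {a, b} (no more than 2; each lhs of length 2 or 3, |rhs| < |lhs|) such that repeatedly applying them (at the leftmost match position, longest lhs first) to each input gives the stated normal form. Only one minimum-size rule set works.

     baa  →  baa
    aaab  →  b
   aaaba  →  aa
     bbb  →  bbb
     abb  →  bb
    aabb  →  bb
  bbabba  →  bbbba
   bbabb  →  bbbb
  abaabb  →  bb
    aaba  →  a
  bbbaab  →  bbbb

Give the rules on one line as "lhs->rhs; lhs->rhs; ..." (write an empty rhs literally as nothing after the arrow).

ab->b; aba->

  | baa
  | aaab => aab => ab => b
  | aaaba => aa
  | bbb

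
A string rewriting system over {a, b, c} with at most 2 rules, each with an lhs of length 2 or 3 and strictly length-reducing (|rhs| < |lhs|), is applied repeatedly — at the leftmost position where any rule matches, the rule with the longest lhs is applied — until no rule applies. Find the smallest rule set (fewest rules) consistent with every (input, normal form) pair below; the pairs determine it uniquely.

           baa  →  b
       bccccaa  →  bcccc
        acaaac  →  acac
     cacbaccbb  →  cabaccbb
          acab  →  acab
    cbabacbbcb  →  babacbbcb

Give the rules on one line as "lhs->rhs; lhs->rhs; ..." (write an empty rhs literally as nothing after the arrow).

  | baa => b
  | bccccaa => bcccc
  | acaaac => acac
  | cacbaccbb => cabaccbb

aa->; cba->ba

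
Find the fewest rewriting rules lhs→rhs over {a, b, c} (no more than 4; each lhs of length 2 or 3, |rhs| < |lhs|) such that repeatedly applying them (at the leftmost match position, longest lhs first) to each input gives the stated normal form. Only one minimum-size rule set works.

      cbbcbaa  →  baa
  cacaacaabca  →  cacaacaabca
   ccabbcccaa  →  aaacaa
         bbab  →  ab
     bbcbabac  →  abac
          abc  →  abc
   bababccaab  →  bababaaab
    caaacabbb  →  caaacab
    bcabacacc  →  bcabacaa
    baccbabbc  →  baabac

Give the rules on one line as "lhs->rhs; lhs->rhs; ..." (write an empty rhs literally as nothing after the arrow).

  | cbbcbaa => bcbaa => baa
  | cacaacaabca
  | ccabbcccaa => aabbcccaa => aacccaa => aaacaa
  | bbab => ab

bb->; cb->; cc->a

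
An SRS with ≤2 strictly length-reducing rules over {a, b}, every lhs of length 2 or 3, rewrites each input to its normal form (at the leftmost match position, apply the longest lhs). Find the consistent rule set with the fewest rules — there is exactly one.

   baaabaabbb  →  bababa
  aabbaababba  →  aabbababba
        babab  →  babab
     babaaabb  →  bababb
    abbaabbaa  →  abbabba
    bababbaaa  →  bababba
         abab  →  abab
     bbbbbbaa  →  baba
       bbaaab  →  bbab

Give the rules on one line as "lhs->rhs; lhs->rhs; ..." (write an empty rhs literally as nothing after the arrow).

baa->ba; bbb->ba

  | baaabaabbb => baabaabbb => babaabbb => bababbb => bababa
  | aabbaababba => aabbababba
  | babab
  | babaaabb => babaabb => bababb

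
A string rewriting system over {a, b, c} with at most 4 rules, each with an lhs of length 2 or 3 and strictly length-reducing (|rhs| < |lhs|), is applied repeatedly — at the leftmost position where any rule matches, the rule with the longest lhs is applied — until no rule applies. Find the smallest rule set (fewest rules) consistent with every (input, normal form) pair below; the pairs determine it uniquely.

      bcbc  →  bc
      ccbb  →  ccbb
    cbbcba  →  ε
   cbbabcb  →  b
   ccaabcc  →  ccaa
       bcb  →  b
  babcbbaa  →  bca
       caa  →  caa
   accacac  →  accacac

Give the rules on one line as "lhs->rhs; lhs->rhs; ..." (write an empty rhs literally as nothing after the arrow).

ba->c; bcb->b; bcc->; cbc->

  | bcbc => bc
  | ccbb
  | cbbcba => cbba => cbc => ε
  | cbbabcb => cbcbcb => bcb => b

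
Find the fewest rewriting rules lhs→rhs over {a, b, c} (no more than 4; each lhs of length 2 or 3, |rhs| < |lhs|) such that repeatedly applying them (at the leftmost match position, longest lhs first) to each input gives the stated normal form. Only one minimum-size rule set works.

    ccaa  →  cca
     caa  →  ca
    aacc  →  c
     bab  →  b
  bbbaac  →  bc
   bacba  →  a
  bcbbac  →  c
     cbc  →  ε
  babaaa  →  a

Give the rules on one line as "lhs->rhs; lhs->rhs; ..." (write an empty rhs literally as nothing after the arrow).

aa->a; ac->; ba->; cb->a

  | ccaa => cca
  | caa => ca
  | aacc => acc => c
  | bab => b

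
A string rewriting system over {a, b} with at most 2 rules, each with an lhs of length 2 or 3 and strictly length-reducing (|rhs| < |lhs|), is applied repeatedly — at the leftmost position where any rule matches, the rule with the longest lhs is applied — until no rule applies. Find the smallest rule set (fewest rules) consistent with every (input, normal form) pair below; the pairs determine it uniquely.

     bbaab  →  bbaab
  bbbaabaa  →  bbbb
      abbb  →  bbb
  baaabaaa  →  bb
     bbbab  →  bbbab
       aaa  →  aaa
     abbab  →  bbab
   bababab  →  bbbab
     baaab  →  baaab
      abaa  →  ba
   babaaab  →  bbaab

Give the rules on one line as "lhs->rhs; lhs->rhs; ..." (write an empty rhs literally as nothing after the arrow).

aba->b; abb->bb

  | bbaab
  | bbbaabaa => bbbaba => bbbb
  | abbb => bbb
  | baaabaaa => baabaa => baba => bb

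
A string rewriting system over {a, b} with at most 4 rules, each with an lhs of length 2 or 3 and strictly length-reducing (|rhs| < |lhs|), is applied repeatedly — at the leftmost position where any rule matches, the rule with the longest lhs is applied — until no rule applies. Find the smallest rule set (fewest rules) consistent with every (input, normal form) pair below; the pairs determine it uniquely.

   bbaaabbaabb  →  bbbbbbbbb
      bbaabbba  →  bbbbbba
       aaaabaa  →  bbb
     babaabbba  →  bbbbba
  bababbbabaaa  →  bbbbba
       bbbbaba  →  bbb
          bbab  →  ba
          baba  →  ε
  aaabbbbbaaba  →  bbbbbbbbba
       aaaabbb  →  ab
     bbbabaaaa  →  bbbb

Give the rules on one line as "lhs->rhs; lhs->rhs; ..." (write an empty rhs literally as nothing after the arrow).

aa->; aaa->bb; aab->bb; bab->a

  | bbaaabbaabb => bbbbbbaabb => bbbbbbbbb
  | bbaabbba => bbbbbba
  | aaaabaa => bbabaa => baaa => bbb
  | babaabbba => aaabbba => bbbbba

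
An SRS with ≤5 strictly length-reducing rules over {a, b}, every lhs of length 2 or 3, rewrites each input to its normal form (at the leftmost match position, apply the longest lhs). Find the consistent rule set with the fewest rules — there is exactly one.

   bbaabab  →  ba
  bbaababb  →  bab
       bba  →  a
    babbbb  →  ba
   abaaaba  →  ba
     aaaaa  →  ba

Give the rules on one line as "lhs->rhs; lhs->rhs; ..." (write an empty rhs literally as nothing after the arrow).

  | bbaabab => aaabab => bbab => aab => ba
  | bbaababb => aaababb => bbabb => aabb => bab
  | bba => aa => a
  | babbbb => baabb => bbab => aab => ba

aa->a; aaa->b; aab->ba; bb->a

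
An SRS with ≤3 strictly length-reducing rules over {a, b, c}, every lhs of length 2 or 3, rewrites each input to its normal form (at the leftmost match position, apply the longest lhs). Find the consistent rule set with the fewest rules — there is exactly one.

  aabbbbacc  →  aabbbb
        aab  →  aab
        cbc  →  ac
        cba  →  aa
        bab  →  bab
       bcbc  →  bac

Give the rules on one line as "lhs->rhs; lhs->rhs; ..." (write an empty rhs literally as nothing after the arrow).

acc->; cb->a

  | aabbbbacc => aabbbb
  | aab
  | cbc => ac
  | cba => aa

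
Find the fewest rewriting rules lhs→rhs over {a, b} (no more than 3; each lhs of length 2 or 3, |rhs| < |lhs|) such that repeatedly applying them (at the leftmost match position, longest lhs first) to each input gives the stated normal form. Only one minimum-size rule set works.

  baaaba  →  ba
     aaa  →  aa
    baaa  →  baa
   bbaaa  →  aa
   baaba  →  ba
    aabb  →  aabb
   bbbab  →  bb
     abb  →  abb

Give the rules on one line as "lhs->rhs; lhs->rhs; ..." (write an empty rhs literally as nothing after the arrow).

aaa->aa; aba->; bba->

  | baaaba => baaba => ba
  | aaa => aa
  | baaa => baa
  | bbaaa => aa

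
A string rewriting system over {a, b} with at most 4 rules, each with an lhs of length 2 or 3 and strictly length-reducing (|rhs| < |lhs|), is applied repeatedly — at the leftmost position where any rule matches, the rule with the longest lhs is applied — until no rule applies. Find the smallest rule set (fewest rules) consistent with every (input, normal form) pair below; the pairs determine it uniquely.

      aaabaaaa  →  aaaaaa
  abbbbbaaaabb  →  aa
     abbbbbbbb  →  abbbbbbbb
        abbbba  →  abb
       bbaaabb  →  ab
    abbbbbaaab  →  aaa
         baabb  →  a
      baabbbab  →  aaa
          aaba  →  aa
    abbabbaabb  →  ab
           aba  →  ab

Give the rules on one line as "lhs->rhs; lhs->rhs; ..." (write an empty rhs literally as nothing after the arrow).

aab->a; ba->b; bab->aa; bba->

  | aaabaaaa => aaaaaa
  | abbbbbaaaabb => abbbaaabb => abaabb => ababb => aaab => aa
  | abbbbbbbb
  | abbbba => abb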